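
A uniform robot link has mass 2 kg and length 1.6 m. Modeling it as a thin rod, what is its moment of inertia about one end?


I = (1/3) * m * L^2
= (1/3) * 2 * 1.6^2
= 0.333333 * 2 * 2.56
= 1.7067 kg*m^2


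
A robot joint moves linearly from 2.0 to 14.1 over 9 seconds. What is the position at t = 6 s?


s = t/T = 6/9 = 0.6667
p(t) = p0 + (pf-p0)*s
= 2.0 + (14.1 - 2.0) * 0.6667
= 10.0667


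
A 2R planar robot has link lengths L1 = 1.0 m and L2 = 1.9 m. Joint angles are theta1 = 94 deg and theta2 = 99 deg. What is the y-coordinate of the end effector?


Convert angles to radians: theta1 = 1.6406, theta2 = 1.7279
y = L1*sin(theta1) + L2*sin(theta1+theta2)
y = 0.9976 + -0.4274
y = 0.5702


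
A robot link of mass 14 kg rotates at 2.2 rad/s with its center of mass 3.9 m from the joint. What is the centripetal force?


F = m * omega^2 * r
= 14 * 2.2^2 * 3.9
= 14 * 4.84 * 3.9
= 264.264 N


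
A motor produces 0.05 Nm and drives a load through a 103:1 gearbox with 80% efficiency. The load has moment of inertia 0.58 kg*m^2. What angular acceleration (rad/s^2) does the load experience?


tau_out = tau_motor * N * eta
= 0.05 * 103 * 0.8 = 4.12 Nm
alpha = tau_out / I = 4.12 / 0.58
= 7.1034 rad/s^2


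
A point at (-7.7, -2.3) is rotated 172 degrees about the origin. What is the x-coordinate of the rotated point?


x' = x*cos(theta) - y*sin(theta)
cos(172 deg) = -0.9903, sin(172 deg) = 0.1392
x' = -7.7 * -0.9903 - -2.3 * 0.1392
= 7.6251 - -0.3201
= 7.9452


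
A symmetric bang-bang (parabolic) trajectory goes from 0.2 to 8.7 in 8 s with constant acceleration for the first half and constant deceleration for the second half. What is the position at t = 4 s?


Symmetric rest-to-rest: each phase covers (pf-p0)/2 in time T/2. 0.5*a*(T/2)^2 = (pf-p0)/2 => a = 4*(pf-p0)/T^2
a = 4*(8.7-0.2)/8^2 = 0.5312
t = 4 is in the acceleration phase (t <= T/2).
p = p0 + 0.5*a*t^2 = 0.2 + 0.5*0.5312*4^2
= 4.45


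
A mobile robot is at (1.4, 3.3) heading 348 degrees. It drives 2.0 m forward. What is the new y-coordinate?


y_new = y0 + d*sin(theta)
= 3.3 + 2.0*sin(348)
= 3.3 + -0.4158
= 2.8842


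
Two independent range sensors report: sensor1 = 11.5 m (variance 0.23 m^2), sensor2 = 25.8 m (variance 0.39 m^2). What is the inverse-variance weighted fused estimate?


w1 = (1/var1) / (1/var1 + 1/var2)
   = 4.3478 / (4.3478 + 2.5641) = 0.629
w2 = 1 - w1 = 0.371
fused = w1*s1 + w2*s2 = 7.2339 + 9.571
= 16.8048 m


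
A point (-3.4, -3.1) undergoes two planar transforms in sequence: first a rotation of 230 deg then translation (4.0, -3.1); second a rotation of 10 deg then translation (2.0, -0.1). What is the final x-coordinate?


After transform 1:
x1 = cos(230)*-3.4 - sin(230)*-3.1 + 4.0 = 3.8107
y1 = sin(230)*-3.4 + cos(230)*-3.1 + -3.1 = 1.4972
After transform 2:
x2 = cos(10)*3.8107 - sin(10)*1.4972 + 2.0
= 5.4929


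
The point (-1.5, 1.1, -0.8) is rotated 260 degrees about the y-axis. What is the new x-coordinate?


Rotation about y-axis: x' = x*cos(theta) + z*sin(theta)
= -1.5 * -0.1736 + -0.8 * -0.9848
= 1.0483


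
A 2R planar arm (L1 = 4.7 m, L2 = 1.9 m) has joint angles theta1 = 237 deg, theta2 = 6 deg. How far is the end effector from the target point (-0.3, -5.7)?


End effector via forward kinematics:
x = L1*cos(t1) + L2*cos(t1+t2) = -3.4224
y = L1*sin(t1) + L2*sin(t1+t2) = -5.6347
Distance to target:
d = sqrt((-0.3 - -3.4224)^2 + (-5.7 - -5.6347)^2)
= sqrt(9.7493 + 0.0043)
= 3.1231 m


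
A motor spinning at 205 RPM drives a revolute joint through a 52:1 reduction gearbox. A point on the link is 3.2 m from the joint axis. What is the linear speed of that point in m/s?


omega_motor = 205 * 2*pi/60 = 21.4675 rad/s
omega_joint = omega_motor / 52 = 0.4128 rad/s
v = omega_joint * r = 0.4128 * 3.2
= 1.3211 m/s


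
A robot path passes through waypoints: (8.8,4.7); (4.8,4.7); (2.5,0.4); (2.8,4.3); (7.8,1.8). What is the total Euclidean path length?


Segment lengths:
  seg1 = sqrt((-4.0)^2 + (0.0)^2) = 4.0
  seg2 = sqrt((-2.3)^2 + (-4.3)^2) = 4.8765
  seg3 = sqrt((0.3)^2 + (3.9)^2) = 3.9115
  seg4 = sqrt((5.0)^2 + (-2.5)^2) = 5.5902
Total = 18.3782


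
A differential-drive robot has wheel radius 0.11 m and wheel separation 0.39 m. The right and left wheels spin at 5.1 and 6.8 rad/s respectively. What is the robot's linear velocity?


vR = r*wR = 0.11*5.1 = 0.561 m/s
vL = r*wL = 0.11*6.8 = 0.748 m/s
v = (vR+vL)/2 = 0.6545 m/s
omega = (vR-vL)/L = -0.4795 rad/s
linear velocity = 0.6545 m/s


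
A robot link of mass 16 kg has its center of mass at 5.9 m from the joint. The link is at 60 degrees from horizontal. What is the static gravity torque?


tau = m*g*L*cos(angle)
= 16 * 9.81 * 5.9 * cos(60 deg)
= 16 * 9.81 * 5.9 * 0.5
= 463.032 Nm


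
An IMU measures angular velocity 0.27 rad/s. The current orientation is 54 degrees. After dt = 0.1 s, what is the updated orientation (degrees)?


delta_theta = w * dt = 0.27 * 0.1 = 0.027 rad
= 1.547 deg
theta_new = 54 + 1.547 = 55.547 deg


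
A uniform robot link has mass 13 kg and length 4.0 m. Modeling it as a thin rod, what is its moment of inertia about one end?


I = (1/3) * m * L^2
= (1/3) * 13 * 4.0^2
= 0.333333 * 13 * 16.0
= 69.3333 kg*m^2


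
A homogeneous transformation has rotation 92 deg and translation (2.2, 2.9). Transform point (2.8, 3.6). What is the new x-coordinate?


x' = cos(theta)*px - sin(theta)*py + tx
= -0.0349*2.8 - 0.9994*3.6 + 2.2
= -1.4955


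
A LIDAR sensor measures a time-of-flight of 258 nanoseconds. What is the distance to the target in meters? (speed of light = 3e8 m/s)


tof = 258 ns = 2.58e-07 s
dist = c * tof / 2
= 3e8 * 2.58e-07 / 2
= 38.7 m


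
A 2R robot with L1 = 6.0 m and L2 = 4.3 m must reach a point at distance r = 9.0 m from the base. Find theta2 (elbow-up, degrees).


cos(theta2) = (r^2 - L1^2 - L2^2) / (2*L1*L2)
cos(theta2) = (81.0 - 36.0 - 18.49) / 51.6
cos(theta2) = 0.51376
theta2 = 59.0854 degrees


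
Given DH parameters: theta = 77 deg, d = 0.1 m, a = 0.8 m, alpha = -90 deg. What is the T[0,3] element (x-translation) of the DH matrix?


T[0,3] = a * cos(theta)
= 0.8 * cos(77 deg)
= 0.8 * 0.225
= 0.18


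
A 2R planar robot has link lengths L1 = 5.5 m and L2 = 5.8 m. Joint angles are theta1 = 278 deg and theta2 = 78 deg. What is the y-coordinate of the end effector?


Convert angles to radians: theta1 = 4.852, theta2 = 1.3614
y = L1*sin(theta1) + L2*sin(theta1+theta2)
y = -5.4465 + -0.4046
y = -5.8511


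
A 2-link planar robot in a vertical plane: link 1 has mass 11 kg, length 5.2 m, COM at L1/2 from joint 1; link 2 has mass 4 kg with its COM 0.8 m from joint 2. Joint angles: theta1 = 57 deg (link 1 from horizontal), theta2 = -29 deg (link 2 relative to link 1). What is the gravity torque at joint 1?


Horizontal distance from joint 1 to link-1 COM:
  x_c1 = (L1/2)*cos(t1) = 2.6 * 0.5446 = 1.4161 m
Horizontal distance from joint 1 to link-2 COM:
  x_c2 = L1*cos(t1) + Lc2*cos(t1+t2)
       = 5.2*0.5446 + 0.8*0.8829 = 3.5385 m
tau1 = m1*g*x_c1 + m2*g*x_c2
     = 11*9.81*1.4161 + 4*9.81*3.5385
     = 152.8072 + 138.85
     = 291.6572 Nm


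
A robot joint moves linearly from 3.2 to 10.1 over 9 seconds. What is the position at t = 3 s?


s = t/T = 3/9 = 0.3333
p(t) = p0 + (pf-p0)*s
= 3.2 + (10.1 - 3.2) * 0.3333
= 5.5


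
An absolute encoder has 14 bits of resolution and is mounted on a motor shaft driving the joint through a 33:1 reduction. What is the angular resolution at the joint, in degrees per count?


counts = 2^14 = 16384
effective counts at joint = 16384 * 33 = 540672
resolution = 360 / 540672
= 6.6584e-04 deg/count


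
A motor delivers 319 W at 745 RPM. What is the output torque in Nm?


omega = 745 * 2*pi/60 = 78.0162 rad/s
tau = P / omega = 319 / 78.0162
= 4.0889 Nm


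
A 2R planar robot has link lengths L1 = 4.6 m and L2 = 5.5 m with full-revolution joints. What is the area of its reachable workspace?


r_max = L1 + L2 = 10.1 m
r_min = |L1 - L2| = 0.9 m
Area = pi*(r_max^2 - r_min^2)
= pi*(102.01 - 0.81)
= pi * 101.2
= 317.9292 m^2


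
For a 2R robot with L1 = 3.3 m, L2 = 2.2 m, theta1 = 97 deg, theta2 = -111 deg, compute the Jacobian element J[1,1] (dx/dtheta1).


J[1,1] = -L1*sin(t1) - L2*sin(t1+t2)
= -3.3*sin(97) - 2.2*sin(-14)
= -2.7432


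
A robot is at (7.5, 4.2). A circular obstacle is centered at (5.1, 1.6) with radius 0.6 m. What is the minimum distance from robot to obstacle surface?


center_dist = sqrt((7.5-5.1)^2 + (4.2-1.6)^2)
= sqrt(5.76 + 6.76)
= 3.5384
min_dist = center_dist - radius = 3.5384 - 0.6 = 2.9384 m


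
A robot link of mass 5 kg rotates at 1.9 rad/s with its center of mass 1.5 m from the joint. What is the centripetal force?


F = m * omega^2 * r
= 5 * 1.9^2 * 1.5
= 5 * 3.61 * 1.5
= 27.075 N


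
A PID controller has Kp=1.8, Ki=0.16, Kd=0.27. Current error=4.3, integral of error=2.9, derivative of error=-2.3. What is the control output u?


u = Kp*e + Ki*int(e) + Kd*de/dt
= 1.8*4.3 + 0.16*2.9 + 0.27*(-2.3)
= 7.74 + 0.464 + -0.621
= 7.583


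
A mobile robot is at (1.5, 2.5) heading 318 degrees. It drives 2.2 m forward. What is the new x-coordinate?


x_new = x0 + d*cos(theta)
= 1.5 + 2.2*cos(318)
= 1.5 + 1.6349
= 3.1349


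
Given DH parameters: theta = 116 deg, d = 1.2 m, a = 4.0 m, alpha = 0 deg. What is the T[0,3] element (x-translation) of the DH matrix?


T[0,3] = a * cos(theta)
= 4.0 * cos(116 deg)
= 4.0 * -0.4384
= -1.7535


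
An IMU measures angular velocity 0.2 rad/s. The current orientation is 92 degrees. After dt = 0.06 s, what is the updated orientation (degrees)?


delta_theta = w * dt = 0.2 * 0.06 = 0.012 rad
= 0.6875 deg
theta_new = 92 + 0.6875 = 92.6875 deg


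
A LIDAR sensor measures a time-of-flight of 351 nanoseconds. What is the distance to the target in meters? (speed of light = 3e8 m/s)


tof = 351 ns = 3.51e-07 s
dist = c * tof / 2
= 3e8 * 3.51e-07 / 2
= 52.65 m


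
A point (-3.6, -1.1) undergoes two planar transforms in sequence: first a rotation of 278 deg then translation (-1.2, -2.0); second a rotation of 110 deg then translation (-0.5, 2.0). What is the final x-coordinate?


After transform 1:
x1 = cos(278)*-3.6 - sin(278)*-1.1 + -1.2 = -2.7903
y1 = sin(278)*-3.6 + cos(278)*-1.1 + -2.0 = 1.4119
After transform 2:
x2 = cos(110)*-2.7903 - sin(110)*1.4119 + -0.5
= -0.8724


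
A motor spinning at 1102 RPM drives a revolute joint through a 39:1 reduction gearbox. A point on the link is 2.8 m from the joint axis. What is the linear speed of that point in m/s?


omega_motor = 1102 * 2*pi/60 = 115.4012 rad/s
omega_joint = omega_motor / 39 = 2.959 rad/s
v = omega_joint * r = 2.959 * 2.8
= 8.2852 m/s


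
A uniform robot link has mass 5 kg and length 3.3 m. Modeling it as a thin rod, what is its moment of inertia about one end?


I = (1/3) * m * L^2
= (1/3) * 5 * 3.3^2
= 0.333333 * 5 * 10.89
= 18.15 kg*m^2


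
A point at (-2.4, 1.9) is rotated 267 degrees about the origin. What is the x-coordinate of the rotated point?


x' = x*cos(theta) - y*sin(theta)
cos(267 deg) = -0.0523, sin(267 deg) = -0.9986
x' = -2.4 * -0.0523 - 1.9 * -0.9986
= 0.1256 - -1.8974
= 2.023


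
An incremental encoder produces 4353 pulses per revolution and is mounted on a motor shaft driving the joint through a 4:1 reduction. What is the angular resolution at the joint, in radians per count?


counts per rev = 4353
effective counts at joint = 4353 * 4 = 17412
resolution = 2*pi / 17412
= 3.6085e-04 rad/count


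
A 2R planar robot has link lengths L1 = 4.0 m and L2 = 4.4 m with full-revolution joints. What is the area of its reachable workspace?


r_max = L1 + L2 = 8.4 m
r_min = |L1 - L2| = 0.4 m
Area = pi*(r_max^2 - r_min^2)
= pi*(70.56 - 0.16)
= pi * 70.4
= 221.1681 m^2


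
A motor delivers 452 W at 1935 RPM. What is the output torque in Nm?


omega = 1935 * 2*pi/60 = 202.6327 rad/s
tau = P / omega = 452 / 202.6327
= 2.2306 Nm


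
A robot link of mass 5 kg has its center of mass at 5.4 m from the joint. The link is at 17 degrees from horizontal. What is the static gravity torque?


tau = m*g*L*cos(angle)
= 5 * 9.81 * 5.4 * cos(17 deg)
= 5 * 9.81 * 5.4 * 0.9563
= 253.2964 Nm


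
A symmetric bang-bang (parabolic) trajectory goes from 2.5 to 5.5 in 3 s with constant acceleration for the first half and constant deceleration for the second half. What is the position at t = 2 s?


Symmetric rest-to-rest: each phase covers (pf-p0)/2 in time T/2. 0.5*a*(T/2)^2 = (pf-p0)/2 => a = 4*(pf-p0)/T^2
a = 4*(5.5-2.5)/3^2 = 1.3333
t = 2 is in the deceleration phase (t > T/2).
p = pf - 0.5*a*(T-t)^2 = 5.5 - 0.5*1.3333*1^2
= 4.8333


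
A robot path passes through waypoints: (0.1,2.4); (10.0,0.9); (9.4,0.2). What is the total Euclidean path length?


Segment lengths:
  seg1 = sqrt((9.9)^2 + (-1.5)^2) = 10.013
  seg2 = sqrt((-0.6)^2 + (-0.7)^2) = 0.922
Total = 10.9349


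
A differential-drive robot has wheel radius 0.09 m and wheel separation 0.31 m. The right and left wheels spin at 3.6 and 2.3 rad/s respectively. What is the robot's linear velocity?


vR = r*wR = 0.09*3.6 = 0.324 m/s
vL = r*wL = 0.09*2.3 = 0.207 m/s
v = (vR+vL)/2 = 0.2655 m/s
omega = (vR-vL)/L = 0.3774 rad/s
linear velocity = 0.2655 m/s


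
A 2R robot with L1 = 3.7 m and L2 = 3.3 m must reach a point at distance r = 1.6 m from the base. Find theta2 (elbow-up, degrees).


cos(theta2) = (r^2 - L1^2 - L2^2) / (2*L1*L2)
cos(theta2) = (2.56 - 13.69 - 10.89) / 24.42
cos(theta2) = -0.90172
theta2 = 154.3851 degrees


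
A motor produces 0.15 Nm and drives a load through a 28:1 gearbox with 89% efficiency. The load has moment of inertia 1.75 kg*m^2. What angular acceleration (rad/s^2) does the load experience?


tau_out = tau_motor * N * eta
= 0.15 * 28 * 0.89 = 3.738 Nm
alpha = tau_out / I = 3.738 / 1.75
= 2.136 rad/s^2


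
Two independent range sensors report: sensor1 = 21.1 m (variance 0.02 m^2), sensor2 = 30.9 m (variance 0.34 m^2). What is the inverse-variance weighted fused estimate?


w1 = (1/var1) / (1/var1 + 1/var2)
   = 50.0 / (50.0 + 2.9412) = 0.9444
w2 = 1 - w1 = 0.0556
fused = w1*s1 + w2*s2 = 19.9278 + 1.7167
= 21.6444 m


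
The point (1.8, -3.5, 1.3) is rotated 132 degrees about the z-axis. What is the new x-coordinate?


Rotation about z-axis: x' = x*cos(theta) - y*sin(theta)
= 1.8 * -0.6691 - -3.5 * 0.7431
= 1.3966


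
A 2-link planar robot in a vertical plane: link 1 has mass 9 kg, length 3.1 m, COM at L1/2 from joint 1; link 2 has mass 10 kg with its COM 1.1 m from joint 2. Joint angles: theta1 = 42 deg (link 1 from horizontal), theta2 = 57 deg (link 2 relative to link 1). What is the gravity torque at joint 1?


Horizontal distance from joint 1 to link-1 COM:
  x_c1 = (L1/2)*cos(t1) = 1.55 * 0.7431 = 1.1519 m
Horizontal distance from joint 1 to link-2 COM:
  x_c2 = L1*cos(t1) + Lc2*cos(t1+t2)
       = 3.1*0.7431 + 1.1*-0.1564 = 2.1317 m
tau1 = m1*g*x_c1 + m2*g*x_c2
     = 9*9.81*1.1519 + 10*9.81*2.1317
     = 101.699 + 209.1169
     = 310.8159 Nm


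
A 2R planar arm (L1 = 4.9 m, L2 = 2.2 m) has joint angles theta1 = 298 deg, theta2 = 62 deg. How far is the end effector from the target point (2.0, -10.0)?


End effector via forward kinematics:
x = L1*cos(t1) + L2*cos(t1+t2) = 4.5004
y = L1*sin(t1) + L2*sin(t1+t2) = -4.3264
Distance to target:
d = sqrt((2.0 - 4.5004)^2 + (-10.0 - -4.3264)^2)
= sqrt(6.2521 + 32.1892)
= 6.2001 m


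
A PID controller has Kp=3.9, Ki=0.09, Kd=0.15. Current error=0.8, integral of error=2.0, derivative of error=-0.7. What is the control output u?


u = Kp*e + Ki*int(e) + Kd*de/dt
= 3.9*0.8 + 0.09*2.0 + 0.15*(-0.7)
= 3.12 + 0.18 + -0.105
= 3.195


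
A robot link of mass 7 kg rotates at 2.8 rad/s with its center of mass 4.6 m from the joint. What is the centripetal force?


F = m * omega^2 * r
= 7 * 2.8^2 * 4.6
= 7 * 7.84 * 4.6
= 252.448 N


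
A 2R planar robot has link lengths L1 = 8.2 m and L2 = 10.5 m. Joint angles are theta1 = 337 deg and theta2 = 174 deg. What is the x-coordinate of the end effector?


Convert angles to radians: theta1 = 5.8818, theta2 = 3.0369
x = L1*cos(theta1) + L2*cos(theta1+theta2)
x = 7.5481 + -9.1835
x = -1.6354


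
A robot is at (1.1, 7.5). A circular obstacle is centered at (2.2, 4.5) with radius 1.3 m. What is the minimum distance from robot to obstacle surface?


center_dist = sqrt((1.1-2.2)^2 + (7.5-4.5)^2)
= sqrt(1.21 + 9.0)
= 3.1953
min_dist = center_dist - radius = 3.1953 - 1.3 = 1.8953 m


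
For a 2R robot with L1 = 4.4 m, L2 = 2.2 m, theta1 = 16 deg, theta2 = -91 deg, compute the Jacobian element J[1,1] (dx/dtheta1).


J[1,1] = -L1*sin(t1) - L2*sin(t1+t2)
= -4.4*sin(16) - 2.2*sin(-75)
= 0.9122


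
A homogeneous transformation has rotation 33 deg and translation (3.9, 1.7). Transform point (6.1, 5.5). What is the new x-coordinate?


x' = cos(theta)*px - sin(theta)*py + tx
= 0.8387*6.1 - 0.5446*5.5 + 3.9
= 6.0204


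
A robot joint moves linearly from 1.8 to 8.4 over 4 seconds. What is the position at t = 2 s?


s = t/T = 2/4 = 0.5
p(t) = p0 + (pf-p0)*s
= 1.8 + (8.4 - 1.8) * 0.5
= 5.1


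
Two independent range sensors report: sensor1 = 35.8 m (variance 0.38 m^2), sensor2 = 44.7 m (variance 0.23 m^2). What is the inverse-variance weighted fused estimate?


w1 = (1/var1) / (1/var1 + 1/var2)
   = 2.6316 / (2.6316 + 4.3478) = 0.377
w2 = 1 - w1 = 0.623
fused = w1*s1 + w2*s2 = 13.4984 + 27.8459
= 41.3443 m


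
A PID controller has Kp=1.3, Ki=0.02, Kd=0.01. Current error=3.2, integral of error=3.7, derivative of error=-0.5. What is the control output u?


u = Kp*e + Ki*int(e) + Kd*de/dt
= 1.3*3.2 + 0.02*3.7 + 0.01*(-0.5)
= 4.16 + 0.074 + -0.005
= 4.229


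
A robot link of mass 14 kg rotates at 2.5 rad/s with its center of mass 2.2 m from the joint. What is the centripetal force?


F = m * omega^2 * r
= 14 * 2.5^2 * 2.2
= 14 * 6.25 * 2.2
= 192.5 N


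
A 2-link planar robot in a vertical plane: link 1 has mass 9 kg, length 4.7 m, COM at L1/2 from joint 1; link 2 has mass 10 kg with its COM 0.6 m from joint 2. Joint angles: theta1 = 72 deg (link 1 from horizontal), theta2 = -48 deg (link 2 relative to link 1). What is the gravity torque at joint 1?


Horizontal distance from joint 1 to link-1 COM:
  x_c1 = (L1/2)*cos(t1) = 2.35 * 0.309 = 0.7262 m
Horizontal distance from joint 1 to link-2 COM:
  x_c2 = L1*cos(t1) + Lc2*cos(t1+t2)
       = 4.7*0.309 + 0.6*0.9135 = 2.0005 m
tau1 = m1*g*x_c1 + m2*g*x_c2
     = 9*9.81*0.7262 + 10*9.81*2.0005
     = 64.1153 + 196.2498
     = 260.3651 Nm


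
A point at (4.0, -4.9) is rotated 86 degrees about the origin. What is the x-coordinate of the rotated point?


x' = x*cos(theta) - y*sin(theta)
cos(86 deg) = 0.0698, sin(86 deg) = 0.9976
x' = 4.0 * 0.0698 - -4.9 * 0.9976
= 0.279 - -4.8881
= 5.1671


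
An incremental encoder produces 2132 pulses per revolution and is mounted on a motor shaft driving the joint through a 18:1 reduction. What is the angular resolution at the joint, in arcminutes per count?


counts per rev = 2132
effective counts at joint = 2132 * 18 = 38376
resolution = 360*60 / 38376
= 0.5629 arcmin/count


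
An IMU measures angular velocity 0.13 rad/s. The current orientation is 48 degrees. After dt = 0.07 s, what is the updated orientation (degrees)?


delta_theta = w * dt = 0.13 * 0.07 = 0.0091 rad
= 0.5214 deg
theta_new = 48 + 0.5214 = 48.5214 deg


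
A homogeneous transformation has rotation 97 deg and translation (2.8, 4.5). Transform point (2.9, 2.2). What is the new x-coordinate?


x' = cos(theta)*px - sin(theta)*py + tx
= -0.1219*2.9 - 0.9925*2.2 + 2.8
= 0.263


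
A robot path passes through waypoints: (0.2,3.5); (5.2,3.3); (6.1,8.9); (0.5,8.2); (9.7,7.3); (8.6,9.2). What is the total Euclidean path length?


Segment lengths:
  seg1 = sqrt((5.0)^2 + (-0.2)^2) = 5.004
  seg2 = sqrt((0.9)^2 + (5.6)^2) = 5.6719
  seg3 = sqrt((-5.6)^2 + (-0.7)^2) = 5.6436
  seg4 = sqrt((9.2)^2 + (-0.9)^2) = 9.2439
  seg5 = sqrt((-1.1)^2 + (1.9)^2) = 2.1954
Total = 27.7588


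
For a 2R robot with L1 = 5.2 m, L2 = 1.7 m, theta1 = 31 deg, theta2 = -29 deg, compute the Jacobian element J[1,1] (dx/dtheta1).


J[1,1] = -L1*sin(t1) - L2*sin(t1+t2)
= -5.2*sin(31) - 1.7*sin(2)
= -2.7375


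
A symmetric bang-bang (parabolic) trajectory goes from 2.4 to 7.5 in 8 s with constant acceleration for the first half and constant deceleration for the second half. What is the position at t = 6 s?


Symmetric rest-to-rest: each phase covers (pf-p0)/2 in time T/2. 0.5*a*(T/2)^2 = (pf-p0)/2 => a = 4*(pf-p0)/T^2
a = 4*(7.5-2.4)/8^2 = 0.3187
t = 6 is in the deceleration phase (t > T/2).
p = pf - 0.5*a*(T-t)^2 = 7.5 - 0.5*0.3187*2^2
= 6.8625


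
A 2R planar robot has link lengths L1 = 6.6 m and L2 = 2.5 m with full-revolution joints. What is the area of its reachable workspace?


r_max = L1 + L2 = 9.1 m
r_min = |L1 - L2| = 4.1 m
Area = pi*(r_max^2 - r_min^2)
= pi*(82.81 - 16.81)
= pi * 66.0
= 207.3451 m^2


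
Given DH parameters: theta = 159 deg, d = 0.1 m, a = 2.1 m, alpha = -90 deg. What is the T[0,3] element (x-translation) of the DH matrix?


T[0,3] = a * cos(theta)
= 2.1 * cos(159 deg)
= 2.1 * -0.9336
= -1.9605


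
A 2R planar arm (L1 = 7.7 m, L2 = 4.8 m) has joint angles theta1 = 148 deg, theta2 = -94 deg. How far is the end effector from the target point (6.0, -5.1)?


End effector via forward kinematics:
x = L1*cos(t1) + L2*cos(t1+t2) = -3.7086
y = L1*sin(t1) + L2*sin(t1+t2) = 7.9637
Distance to target:
d = sqrt((6.0 - -3.7086)^2 + (-5.1 - 7.9637)^2)
= sqrt(94.2569 + 170.6592)
= 16.2762 m


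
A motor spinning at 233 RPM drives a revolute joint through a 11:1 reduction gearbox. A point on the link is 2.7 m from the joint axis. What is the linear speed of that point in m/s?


omega_motor = 233 * 2*pi/60 = 24.3997 rad/s
omega_joint = omega_motor / 11 = 2.2182 rad/s
v = omega_joint * r = 2.2182 * 2.7
= 5.989 m/s


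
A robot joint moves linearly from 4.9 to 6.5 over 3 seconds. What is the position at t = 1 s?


s = t/T = 1/3 = 0.3333
p(t) = p0 + (pf-p0)*s
= 4.9 + (6.5 - 4.9) * 0.3333
= 5.4333


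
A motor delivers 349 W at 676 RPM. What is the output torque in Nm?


omega = 676 * 2*pi/60 = 70.7906 rad/s
tau = P / omega = 349 / 70.7906
= 4.93 Nm


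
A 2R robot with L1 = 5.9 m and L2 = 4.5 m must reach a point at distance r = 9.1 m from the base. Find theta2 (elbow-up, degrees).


cos(theta2) = (r^2 - L1^2 - L2^2) / (2*L1*L2)
cos(theta2) = (82.81 - 34.81 - 20.25) / 53.1
cos(theta2) = 0.522599
theta2 = 58.4933 degrees


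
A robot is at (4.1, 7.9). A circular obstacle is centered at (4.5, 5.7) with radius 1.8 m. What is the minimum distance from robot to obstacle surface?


center_dist = sqrt((4.1-4.5)^2 + (7.9-5.7)^2)
= sqrt(0.16 + 4.84)
= 2.2361
min_dist = center_dist - radius = 2.2361 - 1.8 = 0.4361 m


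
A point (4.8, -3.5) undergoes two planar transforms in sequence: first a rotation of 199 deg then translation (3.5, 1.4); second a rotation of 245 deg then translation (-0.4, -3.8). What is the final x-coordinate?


After transform 1:
x1 = cos(199)*4.8 - sin(199)*-3.5 + 3.5 = -2.178
y1 = sin(199)*4.8 + cos(199)*-3.5 + 1.4 = 3.1466
After transform 2:
x2 = cos(245)*-2.178 - sin(245)*3.1466 + -0.4
= 3.3722


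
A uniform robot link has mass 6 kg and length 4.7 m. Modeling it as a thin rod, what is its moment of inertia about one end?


I = (1/3) * m * L^2
= (1/3) * 6 * 4.7^2
= 0.333333 * 6 * 22.09
= 44.18 kg*m^2


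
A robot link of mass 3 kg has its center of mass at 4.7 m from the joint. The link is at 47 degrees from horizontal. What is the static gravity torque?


tau = m*g*L*cos(angle)
= 3 * 9.81 * 4.7 * cos(47 deg)
= 3 * 9.81 * 4.7 * 0.682
= 94.3347 Nm


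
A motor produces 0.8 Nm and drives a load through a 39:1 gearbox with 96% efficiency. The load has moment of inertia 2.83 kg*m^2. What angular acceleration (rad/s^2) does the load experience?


tau_out = tau_motor * N * eta
= 0.8 * 39 * 0.96 = 29.952 Nm
alpha = tau_out / I = 29.952 / 2.83
= 10.5837 rad/s^2


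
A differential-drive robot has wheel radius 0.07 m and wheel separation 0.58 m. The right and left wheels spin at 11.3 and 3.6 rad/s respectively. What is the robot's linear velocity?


vR = r*wR = 0.07*11.3 = 0.791 m/s
vL = r*wL = 0.07*3.6 = 0.252 m/s
v = (vR+vL)/2 = 0.5215 m/s
omega = (vR-vL)/L = 0.9293 rad/s
linear velocity = 0.5215 m/s


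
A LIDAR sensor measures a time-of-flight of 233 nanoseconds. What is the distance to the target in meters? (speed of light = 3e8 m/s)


tof = 233 ns = 2.33e-07 s
dist = c * tof / 2
= 3e8 * 2.33e-07 / 2
= 34.95 m


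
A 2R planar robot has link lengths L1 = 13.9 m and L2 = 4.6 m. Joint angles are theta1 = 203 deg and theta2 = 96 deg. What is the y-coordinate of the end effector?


Convert angles to radians: theta1 = 3.543, theta2 = 1.6755
y = L1*sin(theta1) + L2*sin(theta1+theta2)
y = -5.4312 + -4.0233
y = -9.4544


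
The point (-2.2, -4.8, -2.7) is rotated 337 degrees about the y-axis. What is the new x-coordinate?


Rotation about y-axis: x' = x*cos(theta) + z*sin(theta)
= -2.2 * 0.9205 + -2.7 * -0.3907
= -0.9701


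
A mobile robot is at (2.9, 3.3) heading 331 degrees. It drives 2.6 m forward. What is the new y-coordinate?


y_new = y0 + d*sin(theta)
= 3.3 + 2.6*sin(331)
= 3.3 + -1.2605
= 2.0395


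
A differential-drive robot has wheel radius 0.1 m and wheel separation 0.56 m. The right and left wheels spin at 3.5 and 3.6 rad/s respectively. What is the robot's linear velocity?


vR = r*wR = 0.1*3.5 = 0.35 m/s
vL = r*wL = 0.1*3.6 = 0.36 m/s
v = (vR+vL)/2 = 0.355 m/s
omega = (vR-vL)/L = -0.0179 rad/s
linear velocity = 0.355 m/s


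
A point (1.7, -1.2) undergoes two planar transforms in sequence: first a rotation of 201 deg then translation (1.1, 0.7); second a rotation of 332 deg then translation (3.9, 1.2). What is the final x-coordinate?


After transform 1:
x1 = cos(201)*1.7 - sin(201)*-1.2 + 1.1 = -0.9171
y1 = sin(201)*1.7 + cos(201)*-1.2 + 0.7 = 1.2111
After transform 2:
x2 = cos(332)*-0.9171 - sin(332)*1.2111 + 3.9
= 3.6588


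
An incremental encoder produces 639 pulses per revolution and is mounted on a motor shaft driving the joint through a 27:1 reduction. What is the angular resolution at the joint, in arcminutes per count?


counts per rev = 639
effective counts at joint = 639 * 27 = 17253
resolution = 360*60 / 17253
= 1.252 arcmin/count


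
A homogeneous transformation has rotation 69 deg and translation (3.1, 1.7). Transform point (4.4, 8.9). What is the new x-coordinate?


x' = cos(theta)*px - sin(theta)*py + tx
= 0.3584*4.4 - 0.9336*8.9 + 3.1
= -3.632


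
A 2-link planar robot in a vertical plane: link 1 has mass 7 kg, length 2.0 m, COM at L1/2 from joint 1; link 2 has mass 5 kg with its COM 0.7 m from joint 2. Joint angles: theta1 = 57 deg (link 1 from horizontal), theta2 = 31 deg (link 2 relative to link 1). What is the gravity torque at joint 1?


Horizontal distance from joint 1 to link-1 COM:
  x_c1 = (L1/2)*cos(t1) = 1.0 * 0.5446 = 0.5446 m
Horizontal distance from joint 1 to link-2 COM:
  x_c2 = L1*cos(t1) + Lc2*cos(t1+t2)
       = 2.0*0.5446 + 0.7*0.0349 = 1.1137 m
tau1 = m1*g*x_c1 + m2*g*x_c2
     = 7*9.81*0.5446 + 5*9.81*1.1137
     = 37.4004 + 54.6274
     = 92.0277 Nm


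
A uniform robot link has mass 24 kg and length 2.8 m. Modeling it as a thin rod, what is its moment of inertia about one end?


I = (1/3) * m * L^2
= (1/3) * 24 * 2.8^2
= 0.333333 * 24 * 7.84
= 62.72 kg*m^2


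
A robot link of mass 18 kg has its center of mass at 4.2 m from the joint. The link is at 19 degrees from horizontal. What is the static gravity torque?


tau = m*g*L*cos(angle)
= 18 * 9.81 * 4.2 * cos(19 deg)
= 18 * 9.81 * 4.2 * 0.9455
= 701.2306 Nm


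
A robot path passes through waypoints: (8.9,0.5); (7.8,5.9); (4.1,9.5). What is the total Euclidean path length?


Segment lengths:
  seg1 = sqrt((-1.1)^2 + (5.4)^2) = 5.5109
  seg2 = sqrt((-3.7)^2 + (3.6)^2) = 5.1624
Total = 10.6733


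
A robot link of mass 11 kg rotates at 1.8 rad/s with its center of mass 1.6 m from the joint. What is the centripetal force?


F = m * omega^2 * r
= 11 * 1.8^2 * 1.6
= 11 * 3.24 * 1.6
= 57.024 N


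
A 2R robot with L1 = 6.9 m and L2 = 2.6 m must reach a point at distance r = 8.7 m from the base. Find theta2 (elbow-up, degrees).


cos(theta2) = (r^2 - L1^2 - L2^2) / (2*L1*L2)
cos(theta2) = (75.69 - 47.61 - 6.76) / 35.88
cos(theta2) = 0.594203
theta2 = 53.5442 degrees


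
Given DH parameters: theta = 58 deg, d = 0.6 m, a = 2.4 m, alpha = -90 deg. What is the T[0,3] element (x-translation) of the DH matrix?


T[0,3] = a * cos(theta)
= 2.4 * cos(58 deg)
= 2.4 * 0.5299
= 1.2718


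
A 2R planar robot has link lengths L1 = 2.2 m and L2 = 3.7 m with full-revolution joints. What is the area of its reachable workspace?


r_max = L1 + L2 = 5.9 m
r_min = |L1 - L2| = 1.5 m
Area = pi*(r_max^2 - r_min^2)
= pi*(34.81 - 2.25)
= pi * 32.56
= 102.2903 m^2


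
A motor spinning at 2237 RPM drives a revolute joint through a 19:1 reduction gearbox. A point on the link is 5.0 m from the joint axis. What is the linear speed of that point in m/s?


omega_motor = 2237 * 2*pi/60 = 234.2581 rad/s
omega_joint = omega_motor / 19 = 12.3294 rad/s
v = omega_joint * r = 12.3294 * 5.0
= 61.6469 m/s


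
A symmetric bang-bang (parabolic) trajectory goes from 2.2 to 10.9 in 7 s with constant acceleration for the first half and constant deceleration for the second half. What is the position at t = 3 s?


Symmetric rest-to-rest: each phase covers (pf-p0)/2 in time T/2. 0.5*a*(T/2)^2 = (pf-p0)/2 => a = 4*(pf-p0)/T^2
a = 4*(10.9-2.2)/7^2 = 0.7102
t = 3 is in the acceleration phase (t <= T/2).
p = p0 + 0.5*a*t^2 = 2.2 + 0.5*0.7102*3^2
= 5.3959


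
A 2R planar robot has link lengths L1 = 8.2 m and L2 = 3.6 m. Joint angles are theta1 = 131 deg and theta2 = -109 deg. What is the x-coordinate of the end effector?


Convert angles to radians: theta1 = 2.2864, theta2 = -1.9024
x = L1*cos(theta1) + L2*cos(theta1+theta2)
x = -5.3797 + 3.3379
x = -2.0418


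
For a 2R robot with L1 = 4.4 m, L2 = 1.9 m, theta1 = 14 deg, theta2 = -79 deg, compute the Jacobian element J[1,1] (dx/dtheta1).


J[1,1] = -L1*sin(t1) - L2*sin(t1+t2)
= -4.4*sin(14) - 1.9*sin(-65)
= 0.6575


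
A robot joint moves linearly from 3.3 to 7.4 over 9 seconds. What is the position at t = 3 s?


s = t/T = 3/9 = 0.3333
p(t) = p0 + (pf-p0)*s
= 3.3 + (7.4 - 3.3) * 0.3333
= 4.6667


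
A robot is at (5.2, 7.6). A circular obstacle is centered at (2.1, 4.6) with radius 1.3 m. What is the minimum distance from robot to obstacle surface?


center_dist = sqrt((5.2-2.1)^2 + (7.6-4.6)^2)
= sqrt(9.61 + 9.0)
= 4.3139
min_dist = center_dist - radius = 4.3139 - 1.3 = 3.0139 m


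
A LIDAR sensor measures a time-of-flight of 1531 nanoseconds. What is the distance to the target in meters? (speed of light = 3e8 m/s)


tof = 1531 ns = 1.531e-06 s
dist = c * tof / 2
= 3e8 * 1.531e-06 / 2
= 229.65 m


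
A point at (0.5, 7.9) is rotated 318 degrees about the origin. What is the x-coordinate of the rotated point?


x' = x*cos(theta) - y*sin(theta)
cos(318 deg) = 0.7431, sin(318 deg) = -0.6691
x' = 0.5 * 0.7431 - 7.9 * -0.6691
= 0.3716 - -5.2861
= 5.6577


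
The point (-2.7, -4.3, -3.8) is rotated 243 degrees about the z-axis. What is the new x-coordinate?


Rotation about z-axis: x' = x*cos(theta) - y*sin(theta)
= -2.7 * -0.454 - -4.3 * -0.891
= -2.6056


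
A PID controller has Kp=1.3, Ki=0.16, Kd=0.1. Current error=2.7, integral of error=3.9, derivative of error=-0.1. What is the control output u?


u = Kp*e + Ki*int(e) + Kd*de/dt
= 1.3*2.7 + 0.16*3.9 + 0.1*(-0.1)
= 3.51 + 0.624 + -0.01
= 4.124


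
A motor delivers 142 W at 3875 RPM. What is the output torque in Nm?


omega = 3875 * 2*pi/60 = 405.7891 rad/s
tau = P / omega = 142 / 405.7891
= 0.3499 Nm


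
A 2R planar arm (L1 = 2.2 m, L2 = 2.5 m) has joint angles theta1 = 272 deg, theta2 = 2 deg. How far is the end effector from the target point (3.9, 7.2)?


End effector via forward kinematics:
x = L1*cos(t1) + L2*cos(t1+t2) = 0.2512
y = L1*sin(t1) + L2*sin(t1+t2) = -4.6926
Distance to target:
d = sqrt((3.9 - 0.2512)^2 + (7.2 - -4.6926)^2)
= sqrt(13.314 + 141.4332)
= 12.4397 m


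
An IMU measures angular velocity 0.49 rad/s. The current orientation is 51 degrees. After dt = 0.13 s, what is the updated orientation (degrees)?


delta_theta = w * dt = 0.49 * 0.13 = 0.0637 rad
= 3.6497 deg
theta_new = 51 + 3.6497 = 54.6497 deg


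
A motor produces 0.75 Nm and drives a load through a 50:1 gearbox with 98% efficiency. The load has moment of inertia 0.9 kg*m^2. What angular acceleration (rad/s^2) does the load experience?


tau_out = tau_motor * N * eta
= 0.75 * 50 * 0.98 = 36.75 Nm
alpha = tau_out / I = 36.75 / 0.9
= 40.8333 rad/s^2


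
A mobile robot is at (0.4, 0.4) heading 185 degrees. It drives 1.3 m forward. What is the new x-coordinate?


x_new = x0 + d*cos(theta)
= 0.4 + 1.3*cos(185)
= 0.4 + -1.2951
= -0.8951


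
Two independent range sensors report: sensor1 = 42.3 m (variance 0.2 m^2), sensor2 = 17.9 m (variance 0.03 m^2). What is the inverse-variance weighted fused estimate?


w1 = (1/var1) / (1/var1 + 1/var2)
   = 5.0 / (5.0 + 33.3333) = 0.1304
w2 = 1 - w1 = 0.8696
fused = w1*s1 + w2*s2 = 5.5174 + 15.5652
= 21.0826 m


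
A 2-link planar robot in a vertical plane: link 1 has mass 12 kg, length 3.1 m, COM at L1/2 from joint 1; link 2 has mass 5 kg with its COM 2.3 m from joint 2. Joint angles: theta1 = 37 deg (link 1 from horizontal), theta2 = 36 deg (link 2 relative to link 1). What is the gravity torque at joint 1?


Horizontal distance from joint 1 to link-1 COM:
  x_c1 = (L1/2)*cos(t1) = 1.55 * 0.7986 = 1.2379 m
Horizontal distance from joint 1 to link-2 COM:
  x_c2 = L1*cos(t1) + Lc2*cos(t1+t2)
       = 3.1*0.7986 + 2.3*0.2924 = 3.1482 m
tau1 = m1*g*x_c1 + m2*g*x_c2
     = 12*9.81*1.2379 + 5*9.81*3.1482
     = 145.7238 + 154.4204
     = 300.1443 Nm


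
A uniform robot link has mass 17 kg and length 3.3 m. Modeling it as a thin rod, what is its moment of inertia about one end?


I = (1/3) * m * L^2
= (1/3) * 17 * 3.3^2
= 0.333333 * 17 * 10.89
= 61.71 kg*m^2


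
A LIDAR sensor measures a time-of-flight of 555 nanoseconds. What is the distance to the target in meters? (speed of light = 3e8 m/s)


tof = 555 ns = 5.55e-07 s
dist = c * tof / 2
= 3e8 * 5.55e-07 / 2
= 83.25 m


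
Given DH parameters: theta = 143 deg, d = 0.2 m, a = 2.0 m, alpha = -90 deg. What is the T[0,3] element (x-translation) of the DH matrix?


T[0,3] = a * cos(theta)
= 2.0 * cos(143 deg)
= 2.0 * -0.7986
= -1.5973


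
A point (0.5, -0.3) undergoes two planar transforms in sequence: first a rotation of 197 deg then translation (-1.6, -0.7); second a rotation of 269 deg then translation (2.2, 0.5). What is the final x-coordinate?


After transform 1:
x1 = cos(197)*0.5 - sin(197)*-0.3 + -1.6 = -2.1659
y1 = sin(197)*0.5 + cos(197)*-0.3 + -0.7 = -0.5593
After transform 2:
x2 = cos(269)*-2.1659 - sin(269)*-0.5593 + 2.2
= 1.6786


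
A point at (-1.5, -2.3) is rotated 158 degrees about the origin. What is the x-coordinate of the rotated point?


x' = x*cos(theta) - y*sin(theta)
cos(158 deg) = -0.9272, sin(158 deg) = 0.3746
x' = -1.5 * -0.9272 - -2.3 * 0.3746
= 1.3908 - -0.8616
= 2.2524


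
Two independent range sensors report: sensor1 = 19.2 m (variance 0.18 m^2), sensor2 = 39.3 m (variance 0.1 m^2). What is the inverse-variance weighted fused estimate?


w1 = (1/var1) / (1/var1 + 1/var2)
   = 5.5556 / (5.5556 + 10.0) = 0.3571
w2 = 1 - w1 = 0.6429
fused = w1*s1 + w2*s2 = 6.8571 + 25.2643
= 32.1214 m


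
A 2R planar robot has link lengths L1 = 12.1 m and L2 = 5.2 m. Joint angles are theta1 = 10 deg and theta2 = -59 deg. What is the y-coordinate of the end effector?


Convert angles to radians: theta1 = 0.1745, theta2 = -1.0297
y = L1*sin(theta1) + L2*sin(theta1+theta2)
y = 2.1011 + -3.9245
y = -1.8233


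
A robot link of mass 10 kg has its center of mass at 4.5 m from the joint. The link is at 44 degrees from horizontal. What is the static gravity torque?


tau = m*g*L*cos(angle)
= 10 * 9.81 * 4.5 * cos(44 deg)
= 10 * 9.81 * 4.5 * 0.7193
= 317.5526 Nm


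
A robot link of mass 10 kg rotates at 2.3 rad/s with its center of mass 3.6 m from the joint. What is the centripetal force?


F = m * omega^2 * r
= 10 * 2.3^2 * 3.6
= 10 * 5.29 * 3.6
= 190.44 N


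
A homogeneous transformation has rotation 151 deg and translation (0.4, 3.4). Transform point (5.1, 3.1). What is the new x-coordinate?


x' = cos(theta)*px - sin(theta)*py + tx
= -0.8746*5.1 - 0.4848*3.1 + 0.4
= -5.5635


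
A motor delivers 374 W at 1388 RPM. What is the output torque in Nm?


omega = 1388 * 2*pi/60 = 145.351 rad/s
tau = P / omega = 374 / 145.351
= 2.5731 Nm


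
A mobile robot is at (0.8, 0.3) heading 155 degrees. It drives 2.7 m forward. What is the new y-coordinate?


y_new = y0 + d*sin(theta)
= 0.3 + 2.7*sin(155)
= 0.3 + 1.1411
= 1.4411


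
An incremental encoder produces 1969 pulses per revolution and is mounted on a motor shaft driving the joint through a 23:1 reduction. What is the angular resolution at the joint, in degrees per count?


counts per rev = 1969
effective counts at joint = 1969 * 23 = 45287
resolution = 360 / 45287
= 0.0079 deg/count


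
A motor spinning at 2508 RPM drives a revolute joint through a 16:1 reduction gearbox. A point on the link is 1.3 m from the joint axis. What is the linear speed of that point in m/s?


omega_motor = 2508 * 2*pi/60 = 262.6371 rad/s
omega_joint = omega_motor / 16 = 16.4148 rad/s
v = omega_joint * r = 16.4148 * 1.3
= 21.3393 m/s


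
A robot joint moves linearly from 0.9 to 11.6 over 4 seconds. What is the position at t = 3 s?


s = t/T = 3/4 = 0.75
p(t) = p0 + (pf-p0)*s
= 0.9 + (11.6 - 0.9) * 0.75
= 8.925


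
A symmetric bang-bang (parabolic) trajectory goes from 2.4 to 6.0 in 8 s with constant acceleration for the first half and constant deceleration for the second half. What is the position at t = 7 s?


Symmetric rest-to-rest: each phase covers (pf-p0)/2 in time T/2. 0.5*a*(T/2)^2 = (pf-p0)/2 => a = 4*(pf-p0)/T^2
a = 4*(6.0-2.4)/8^2 = 0.225
t = 7 is in the deceleration phase (t > T/2).
p = pf - 0.5*a*(T-t)^2 = 6.0 - 0.5*0.225*1^2
= 5.8875


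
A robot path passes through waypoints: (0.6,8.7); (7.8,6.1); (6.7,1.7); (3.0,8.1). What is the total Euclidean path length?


Segment lengths:
  seg1 = sqrt((7.2)^2 + (-2.6)^2) = 7.6551
  seg2 = sqrt((-1.1)^2 + (-4.4)^2) = 4.5354
  seg3 = sqrt((-3.7)^2 + (6.4)^2) = 7.3926
Total = 19.583


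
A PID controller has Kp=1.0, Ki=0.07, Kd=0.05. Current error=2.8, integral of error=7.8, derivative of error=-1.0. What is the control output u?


u = Kp*e + Ki*int(e) + Kd*de/dt
= 1.0*2.8 + 0.07*7.8 + 0.05*(-1.0)
= 2.8 + 0.546 + -0.05
= 3.296


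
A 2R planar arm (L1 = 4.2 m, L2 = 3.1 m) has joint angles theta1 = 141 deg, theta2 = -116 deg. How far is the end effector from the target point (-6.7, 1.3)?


End effector via forward kinematics:
x = L1*cos(t1) + L2*cos(t1+t2) = -0.4545
y = L1*sin(t1) + L2*sin(t1+t2) = 3.9533
Distance to target:
d = sqrt((-6.7 - -0.4545)^2 + (1.3 - 3.9533)^2)
= sqrt(39.0068 + 7.0398)
= 6.7858 m


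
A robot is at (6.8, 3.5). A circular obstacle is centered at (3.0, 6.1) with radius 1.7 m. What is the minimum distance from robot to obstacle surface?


center_dist = sqrt((6.8-3.0)^2 + (3.5-6.1)^2)
= sqrt(14.44 + 6.76)
= 4.6043
min_dist = center_dist - radius = 4.6043 - 1.7 = 2.9043 m


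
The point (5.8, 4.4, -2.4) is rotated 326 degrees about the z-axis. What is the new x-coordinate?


Rotation about z-axis: x' = x*cos(theta) - y*sin(theta)
= 5.8 * 0.829 - 4.4 * -0.5592
= 7.2689
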